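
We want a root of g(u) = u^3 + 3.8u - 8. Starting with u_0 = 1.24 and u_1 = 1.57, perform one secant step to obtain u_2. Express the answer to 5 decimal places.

g(1.24) = -1.3813760, g(1.57) = 1.8358930
u_2 = 1.5700000 − 1.8358930·(1.5700000 − 1.2400000) / (1.8358930 − (-1.3813760)) = 1.5700000 − (0.6058447)/(3.2172690) = 1.3816898

1.38169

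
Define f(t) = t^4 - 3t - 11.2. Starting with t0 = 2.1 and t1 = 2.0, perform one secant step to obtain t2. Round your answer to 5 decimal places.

2.03812

f(2.1) = 1.9481000, f(2.0) = -1.2000000
t2 = 2.0000000 − (-1.2000000)·(2.0000000 − 2.1000000) / (-1.2000000 − 1.9481000) = 2.0000000 − (0.1200000)/(-3.1481000) = 2.0381182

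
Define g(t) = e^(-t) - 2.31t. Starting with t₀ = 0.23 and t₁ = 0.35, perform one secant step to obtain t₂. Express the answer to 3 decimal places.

g(0.23) = 0.26323, g(0.35) = -0.10381
t₂ = 0.35000 − (-0.10381)·(0.35000 − 0.23000) / (-0.10381 − 0.26323) = 0.35000 − (-0.01246)/(-0.36705) = 0.31606

0.316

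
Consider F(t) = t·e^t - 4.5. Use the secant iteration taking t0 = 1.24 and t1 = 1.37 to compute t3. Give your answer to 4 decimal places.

1.2671

F(1.24) = -0.215039, F(1.37) = 0.891430
t2 = 1.370000 − 0.891430·(1.370000 − 1.240000) / (0.891430 − (-0.215039)) = 1.370000 − (0.115886)/(1.106470) = 1.265265
F(1.265265) = -0.015860
t3 = 1.265265 − (-0.015860)·(1.265265 − 1.370000) / (-0.015860 − 0.891430) = 1.265265 − (0.001661)/(-0.907290) = 1.267096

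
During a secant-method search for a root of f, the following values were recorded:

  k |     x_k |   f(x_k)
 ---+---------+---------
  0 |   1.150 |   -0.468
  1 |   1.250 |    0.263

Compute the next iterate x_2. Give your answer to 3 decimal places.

1.214

x_2 = 1.250 − 0.263·(1.250 − 1.150) / (0.263 − (-0.468))
   = 1.250 − (0.02630)/(0.73100) = 1.21402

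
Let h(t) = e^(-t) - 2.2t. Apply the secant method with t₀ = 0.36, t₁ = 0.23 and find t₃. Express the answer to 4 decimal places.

h(0.36) = -0.094324, h(0.23) = 0.288534
t₂ = 0.230000 − 0.288534·(0.230000 − 0.360000) / (0.288534 − (-0.094324)) = 0.230000 − (-0.037509)/(0.382857) = 0.327972
h(0.327972) = -0.001156
t₃ = 0.327972 − (-0.001156)·(0.327972 − 0.230000) / (-0.001156 − 0.288534) = 0.327972 − (-0.000113)/(-0.289689) = 0.327581

0.3276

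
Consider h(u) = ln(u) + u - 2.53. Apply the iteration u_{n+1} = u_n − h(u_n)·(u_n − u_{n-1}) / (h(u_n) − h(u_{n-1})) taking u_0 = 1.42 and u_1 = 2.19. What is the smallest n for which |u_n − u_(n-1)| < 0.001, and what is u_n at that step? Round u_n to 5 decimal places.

h(1.42) = -0.7593431, h(2.19) = 0.4439015
u_2 = 2.1900000 − 0.4439015·(0.7700000)/(1.2032447) = 1.9059313;  |Δ| = 0.2840687
h(1.9059313) = 0.0209020
u_3 = 1.9059313 − 0.0209020·(-0.2840687)/(-0.4229995) = 1.8918944;  |Δ| = 0.0140369
h(1.8918944) = -0.0005270
u_4 = 1.8918944 − (-0.0005270)·(-0.0140369)/(-0.0214290) = 1.8922396;  |Δ| = 0.0003452
|u_4 − u_3| = 0.0003452 < 0.001

n = 4, u_n = 1.89224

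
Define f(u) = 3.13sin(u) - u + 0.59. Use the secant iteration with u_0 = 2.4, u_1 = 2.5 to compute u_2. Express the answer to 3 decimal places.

2.489

f(2.4) = 0.30420, f(2.5) = -0.03678
u_2 = 2.50000 − (-0.03678)·(2.50000 − 2.40000) / (-0.03678 − 0.30420) = 2.50000 − (-0.00368)/(-0.34098) = 2.48921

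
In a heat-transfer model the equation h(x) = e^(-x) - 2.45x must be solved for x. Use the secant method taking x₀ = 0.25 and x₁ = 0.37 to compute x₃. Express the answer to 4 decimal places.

h(0.25) = 0.166301, h(0.37) = -0.215766
x₂ = 0.370000 − (-0.215766)·(0.370000 − 0.250000) / (-0.215766 − 0.166301) = 0.370000 − (-0.025892)/(-0.382066) = 0.302232
h(0.302232) = -0.001302
x₃ = 0.302232 − (-0.001302)·(0.302232 − 0.370000) / (-0.001302 − (-0.215766)) = 0.302232 − (0.000088)/(0.214464) = 0.301821

0.3018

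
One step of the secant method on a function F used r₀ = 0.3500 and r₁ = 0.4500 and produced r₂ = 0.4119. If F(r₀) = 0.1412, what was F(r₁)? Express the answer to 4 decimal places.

-0.0869

The secant line through (0.3500, 0.1412) and (0.4500, F(r₁)) crosses zero at r₂ = 0.4119.
So (0.3500, 0.1412), (0.4500, F(r₁)), (0.4119, 0) are collinear:
F(r₁) = 0.1412 · (0.4500 − 0.4119) / (0.3500 − 0.4119) = 0.1412 · (0.038100)/(-0.061900) = -0.086910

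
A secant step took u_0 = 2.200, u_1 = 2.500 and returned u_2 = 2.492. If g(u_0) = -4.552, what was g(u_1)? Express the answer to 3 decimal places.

0.125

The secant line through (2.200, -4.552) and (2.500, g(u_1)) crosses zero at u_2 = 2.492.
So (2.200, -4.552), (2.500, g(u_1)), (2.492, 0) are collinear:
g(u_1) = -4.552 · (2.500 − 2.492) / (2.200 − 2.492) = -4.552 · (0.00800)/(-0.29200) = 0.12471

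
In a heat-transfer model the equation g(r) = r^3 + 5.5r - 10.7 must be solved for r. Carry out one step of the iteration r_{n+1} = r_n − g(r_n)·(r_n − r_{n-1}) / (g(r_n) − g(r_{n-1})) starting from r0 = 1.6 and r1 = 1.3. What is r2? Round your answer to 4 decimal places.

1.4144

g(1.6) = 2.196000, g(1.3) = -1.353000
r2 = 1.300000 − (-1.353000)·(1.300000 − 1.600000) / (-1.353000 − 2.196000) = 1.300000 − (0.405900)/(-3.549000) = 1.414370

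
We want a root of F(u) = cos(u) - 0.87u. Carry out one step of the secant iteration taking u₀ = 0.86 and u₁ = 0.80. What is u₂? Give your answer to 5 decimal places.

0.80044

F(0.86) = -0.0957625, F(0.80) = 0.0007067
u₂ = 0.8000000 − 0.0007067·(0.8000000 − 0.8600000) / (0.0007067 − (-0.0957625)) = 0.8000000 − (-0.0000424)/(0.0964692) = 0.8004395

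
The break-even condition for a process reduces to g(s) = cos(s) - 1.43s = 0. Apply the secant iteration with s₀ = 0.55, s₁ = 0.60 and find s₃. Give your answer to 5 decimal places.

0.58357

g(0.55) = 0.0660245, g(0.60) = -0.0326644
s₂ = 0.6000000 − (-0.0326644)·(0.6000000 − 0.5500000) / (-0.0326644 − 0.0660245) = 0.6000000 − (-0.0016332)/(-0.0986889) = 0.5834508
g(0.5834508) = 0.0002318
s₃ = 0.5834508 − 0.0002318·(0.5834508 − 0.6000000) / (0.0002318 − (-0.0326644)) = 0.5834508 − (-0.0000038)/(0.0328962) = 0.5835675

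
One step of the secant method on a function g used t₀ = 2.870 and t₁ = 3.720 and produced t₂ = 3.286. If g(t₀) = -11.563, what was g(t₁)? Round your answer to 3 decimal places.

The secant line through (2.870, -11.563) and (3.720, g(t₁)) crosses zero at t₂ = 3.286.
So (2.870, -11.563), (3.720, g(t₁)), (3.286, 0) are collinear:
g(t₁) = -11.563 · (3.720 − 3.286) / (2.870 − 3.286) = -11.563 · (0.43400)/(-0.41600) = 12.06332

12.063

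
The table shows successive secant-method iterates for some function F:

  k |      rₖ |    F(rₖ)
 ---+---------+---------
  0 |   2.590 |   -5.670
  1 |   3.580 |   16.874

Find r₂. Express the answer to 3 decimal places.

2.839

r₂ = 3.580 − 16.874·(3.580 − 2.590) / (16.874 − (-5.670))
   = 3.580 − (16.70526)/(22.54400) = 2.83899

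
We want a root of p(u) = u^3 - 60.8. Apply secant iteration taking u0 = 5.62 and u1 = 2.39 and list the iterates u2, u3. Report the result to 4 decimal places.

3.3194, 4.3016

p(5.62) = 116.704328, p(2.39) = -47.148081
u2 = 2.390000 − (-47.148081)·(2.390000 − 5.620000) / (-47.148081 − 116.704328) = 2.390000 − (152.288302)/(-163.852409) = 3.319424
p(3.319424) = -24.224687
u3 = 3.319424 − (-24.224687)·(3.319424 − 2.390000) / (-24.224687 − (-47.148081)) = 3.319424 − (-22.514997)/(22.923394) = 4.301608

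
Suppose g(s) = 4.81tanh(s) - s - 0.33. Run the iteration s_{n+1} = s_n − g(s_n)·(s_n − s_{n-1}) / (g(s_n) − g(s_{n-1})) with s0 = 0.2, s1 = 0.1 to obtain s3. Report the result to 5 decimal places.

0.08689

g(0.2) = 0.4193753, g(0.1) = 0.0494031
s2 = 0.1000000 − 0.0494031·(0.1000000 − 0.2000000) / (0.0494031 − 0.4193753) = 0.1000000 − (-0.0049403)/(-0.3699722) = 0.0866468
g(0.0866468) = -0.0009155
s3 = 0.0866468 − (-0.0009155)·(0.0866468 − 0.1000000) / (-0.0009155 − 0.0494031) = 0.0866468 − (0.0000122)/(-0.0503185) = 0.0868898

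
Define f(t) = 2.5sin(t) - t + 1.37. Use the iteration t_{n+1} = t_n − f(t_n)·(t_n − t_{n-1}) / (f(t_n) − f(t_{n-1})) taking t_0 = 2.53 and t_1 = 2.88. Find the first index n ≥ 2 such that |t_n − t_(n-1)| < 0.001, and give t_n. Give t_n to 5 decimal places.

n = 4, t_n = 2.61863

f(2.53) = 0.2754304, f(2.88) = -0.8634516
t_2 = 2.8800000 − (-0.8634516)·(0.3500000)/(-1.1388820) = 2.6146450;  |Δ| = 0.2653550
f(2.6146450) = 0.0125986
t_3 = 2.6146450 − 0.0125986·(-0.2653550)/(0.8760502) = 2.6184611;  |Δ| = 0.0038161
f(2.6184611) = 0.0005273
t_4 = 2.6184611 − 0.0005273·(0.0038161)/(-0.0120713) = 2.6186278;  |Δ| = 0.0001667
|t_4 − t_3| = 0.0001667 < 0.001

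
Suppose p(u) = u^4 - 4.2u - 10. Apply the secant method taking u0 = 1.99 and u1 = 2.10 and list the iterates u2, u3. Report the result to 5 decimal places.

p(1.99) = -2.6756080, p(2.10) = 0.6281000
u2 = 2.1000000 − 0.6281000·(2.1000000 − 1.9900000) / (0.6281000 − (-2.6756080)) = 2.1000000 − (0.0690910)/(3.3037080) = 2.0790868
p(2.0790868) = -0.0472762
u3 = 2.0790868 − (-0.0472762)·(2.0790868 − 2.1000000) / (-0.0472762 − 0.6281000) = 2.0790868 − (0.0009887)/(-0.6753762) = 2.0805507

2.07909, 2.08055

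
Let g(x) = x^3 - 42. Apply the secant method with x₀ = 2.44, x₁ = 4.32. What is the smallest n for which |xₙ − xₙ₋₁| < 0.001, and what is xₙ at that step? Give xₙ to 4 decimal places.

g(2.44) = -27.473216, g(4.32) = 38.621568
x₂ = 4.320000 − 38.621568·(1.880000)/(66.094784) = 3.221448;  |Δ| = 1.098552
g(3.221448) = -8.568687
x₃ = 3.221448 − (-8.568687)·(-1.098552)/(-47.190255) = 3.420920;  |Δ| = 0.199472
g(3.420920) = -1.966007
x₄ = 3.420920 − (-1.966007)·(0.199472)/(6.602680) = 3.480315;  |Δ| = 0.059395
g(3.480315) = 0.155639
x₅ = 3.480315 − 0.155639·(0.059395)/(2.121646) = 3.475958;  |Δ| = 0.004357
g(3.475958) = -0.002488
x₆ = 3.475958 − (-0.002488)·(-0.004357)/(-0.158128) = 3.476027;  |Δ| = 0.000069
|x₆ − x₅| = 0.000069 < 0.001

n = 6, xₙ = 3.4760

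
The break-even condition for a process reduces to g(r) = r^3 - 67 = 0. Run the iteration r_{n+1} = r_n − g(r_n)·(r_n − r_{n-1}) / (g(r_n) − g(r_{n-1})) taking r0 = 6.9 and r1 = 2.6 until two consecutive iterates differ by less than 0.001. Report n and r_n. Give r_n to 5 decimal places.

g(6.9) = 261.5090000, g(2.6) = -49.4240000
r2 = 2.6000000 − (-49.4240000)·(-4.3000000)/(-310.9330000) = 3.2835016;  |Δ| = 0.6835016
g(3.2835016) = -31.5993128
r3 = 3.2835016 − (-31.5993128)·(0.6835016)/(17.8246872) = 4.4952020;  |Δ| = 1.2117004
g(4.4952020) = 23.8338313
r4 = 4.4952020 − 23.8338313·(1.2117004)/(55.4331440) = 3.9742237;  |Δ| = 0.5209783
g(3.9742237) = -4.2293052
r5 = 3.9742237 − (-4.2293052)·(-0.5209783)/(-28.0631364) = 4.0527387;  |Δ| = 0.0785150
g(4.0527387) = -0.4350198
r6 = 4.0527387 − (-0.4350198)·(0.0785150)/(3.7942853) = 4.0617405;  |Δ| = 0.0090018
g(4.0617405) = 0.0095236
r7 = 4.0617405 − 0.0095236·(0.0090018)/(0.4445435) = 4.0615477;  |Δ| = 0.0001929
|r7 − r6| = 0.0001929 < 0.001

n = 7, r_n = 4.06155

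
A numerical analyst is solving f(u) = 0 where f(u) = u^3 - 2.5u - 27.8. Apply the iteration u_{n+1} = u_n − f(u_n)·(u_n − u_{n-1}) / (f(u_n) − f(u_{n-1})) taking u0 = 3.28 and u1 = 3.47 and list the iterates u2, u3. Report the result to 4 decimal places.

3.3025, 3.3037

f(3.28) = -0.712448, f(3.47) = 5.306923
u2 = 3.470000 − 5.306923·(3.470000 − 3.280000) / (5.306923 − (-0.712448)) = 3.470000 − (1.008315)/(6.019371) = 3.302488
f(3.302488) = -0.037868
u3 = 3.302488 − (-0.037868)·(3.302488 − 3.470000) / (-0.037868 − 5.306923) = 3.302488 − (0.006343)/(-5.344791) = 3.303675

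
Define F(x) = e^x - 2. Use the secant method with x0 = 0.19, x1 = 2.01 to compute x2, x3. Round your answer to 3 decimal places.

F(0.19) = -0.79075, F(2.01) = 5.46332
x2 = 2.01000 − 5.46332·(2.01000 − 0.19000) / (5.46332 − (-0.79075)) = 2.01000 − (9.94324)/(6.25407) = 0.42012
F(0.42012) = -0.47786
x3 = 0.42012 − (-0.47786)·(0.42012 − 2.01000) / (-0.47786 − 5.46332) = 0.42012 − (0.75974)/(-5.94118) = 0.54799

0.420, 0.548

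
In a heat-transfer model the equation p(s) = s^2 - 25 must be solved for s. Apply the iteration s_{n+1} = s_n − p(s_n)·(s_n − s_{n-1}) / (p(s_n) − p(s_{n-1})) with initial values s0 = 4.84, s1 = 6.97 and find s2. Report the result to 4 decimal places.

p(4.84) = -1.574400, p(6.97) = 23.580900
s2 = 6.970000 − 23.580900·(6.970000 − 4.840000) / (23.580900 − (-1.574400)) = 6.970000 − (50.227317)/(25.155300) = 4.973311

4.9733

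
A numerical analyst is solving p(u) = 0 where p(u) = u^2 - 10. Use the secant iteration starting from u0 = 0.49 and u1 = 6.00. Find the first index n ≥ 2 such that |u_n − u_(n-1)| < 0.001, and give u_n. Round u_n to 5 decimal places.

n = 7, u_n = 3.16228

p(0.49) = -9.7599000, p(6.00) = 26.0000000
u2 = 6.0000000 − 26.0000000·(5.5100000)/(35.7599000) = 1.9938367;  |Δ| = 4.0061633
p(1.9938367) = -6.0246153
u3 = 1.9938367 − (-6.0246153)·(-4.0061633)/(-32.0246153) = 2.7474942;  |Δ| = 0.7536575
p(2.7474942) = -2.4512755
u4 = 2.7474942 − (-2.4512755)·(0.7536575)/(3.5733398) = 3.2644958;  |Δ| = 0.5170016
p(3.2644958) = 0.6569328
u5 = 3.2644958 − 0.6569328·(0.5170016)/(3.1082083) = 3.1552254;  |Δ| = 0.1092704
p(3.1552254) = -0.0445530
u6 = 3.1552254 − (-0.0445530)·(-0.1092704)/(-0.7014857) = 3.1621654;  |Δ| = 0.0069400
p(3.1621654) = -0.0007102
u7 = 3.1621654 − (-0.0007102)·(0.0069400)/(0.0438428) = 3.1622778;  |Δ| = 0.0001124
|u7 − u6| = 0.0001124 < 0.001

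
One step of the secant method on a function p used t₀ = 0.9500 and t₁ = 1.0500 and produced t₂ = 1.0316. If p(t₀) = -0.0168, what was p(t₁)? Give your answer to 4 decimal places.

0.0038

The secant line through (0.9500, -0.0168) and (1.0500, p(t₁)) crosses zero at t₂ = 1.0316.
So (0.9500, -0.0168), (1.0500, p(t₁)), (1.0316, 0) are collinear:
p(t₁) = -0.0168 · (1.0500 − 1.0316) / (0.9500 − 1.0316) = -0.0168 · (0.018400)/(-0.081600) = 0.003788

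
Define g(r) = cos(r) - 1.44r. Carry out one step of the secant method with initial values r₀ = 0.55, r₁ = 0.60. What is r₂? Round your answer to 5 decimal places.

0.58051

g(0.55) = 0.0605245, g(0.60) = -0.0386644
r₂ = 0.6000000 − (-0.0386644)·(0.6000000 − 0.5500000) / (-0.0386644 − 0.0605245) = 0.6000000 − (-0.0019332)/(-0.0991889) = 0.5805097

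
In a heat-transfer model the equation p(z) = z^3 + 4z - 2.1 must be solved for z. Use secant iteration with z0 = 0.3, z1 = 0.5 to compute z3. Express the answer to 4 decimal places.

0.4947

p(0.3) = -0.873000, p(0.5) = 0.025000
z2 = 0.500000 − 0.025000·(0.500000 − 0.300000) / (0.025000 − (-0.873000)) = 0.500000 − (0.005000)/(0.898000) = 0.494432
p(0.494432) = -0.001401
z3 = 0.494432 − (-0.001401)·(0.494432 − 0.500000) / (-0.001401 − 0.025000) = 0.494432 − (0.000008)/(-0.026401) = 0.494728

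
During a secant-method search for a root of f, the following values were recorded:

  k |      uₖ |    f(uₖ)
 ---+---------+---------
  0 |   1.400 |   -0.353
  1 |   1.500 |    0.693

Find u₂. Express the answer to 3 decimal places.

1.434

u₂ = 1.500 − 0.693·(1.500 − 1.400) / (0.693 − (-0.353))
   = 1.500 − (0.06930)/(1.04600) = 1.43375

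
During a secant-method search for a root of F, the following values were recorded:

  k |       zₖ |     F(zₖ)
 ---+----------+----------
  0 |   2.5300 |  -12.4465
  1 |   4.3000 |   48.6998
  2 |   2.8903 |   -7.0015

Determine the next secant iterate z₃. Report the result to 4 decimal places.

z₃ = 2.8903 − (-7.0015)·(2.8903 − 4.3000) / (-7.0015 − 48.6998)
   = 2.8903 − (9.870015)/(-55.701300) = 3.067495

3.0675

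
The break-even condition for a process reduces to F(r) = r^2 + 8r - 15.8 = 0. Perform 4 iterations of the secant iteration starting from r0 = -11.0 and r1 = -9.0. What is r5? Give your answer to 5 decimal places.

-9.63915

F(-11.0) = 17.2000000, F(-9.0) = -6.8000000
r2 = -9.0000000 − (-6.8000000)·(-9.0000000 − (-11.0000000)) / (-6.8000000 − 17.2000000) = -9.0000000 − (-13.6000000)/(-24.0000000) = -9.5666667
F(-9.5666667) = -0.8122222
r3 = -9.5666667 − (-0.8122222)·(-9.5666667 − (-9.0000000)) / (-0.8122222 − (-6.8000000)) = -9.5666667 − (0.4602593)/(5.9877778) = -9.6435331
F(-9.6435331) = 0.0494661
r4 = -9.6435331 − 0.0494661·(-9.6435331 − (-9.5666667)) / (0.0494661 − (-0.8122222)) = -9.6435331 − (-0.0038023)/(0.8616883) = -9.6391205
F(-9.6391205) = -0.0003197
r5 = -9.6391205 − (-0.0003197)·(-9.6391205 − (-9.6435331)) / (-0.0003197 − 0.0494661) = -9.6391205 − (-0.0000014)/(-0.0497858) = -9.6391489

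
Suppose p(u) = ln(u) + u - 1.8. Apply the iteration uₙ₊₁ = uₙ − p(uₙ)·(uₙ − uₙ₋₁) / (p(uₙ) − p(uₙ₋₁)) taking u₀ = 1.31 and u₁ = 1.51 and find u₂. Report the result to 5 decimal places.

1.43861

p(1.31) = -0.2199729, p(1.51) = 0.1221097
u₂ = 1.5100000 − 0.1221097·(1.5100000 − 1.3100000) / (0.1221097 − (-0.2199729)) = 1.5100000 − (0.0244219)/(0.3420825) = 1.4386081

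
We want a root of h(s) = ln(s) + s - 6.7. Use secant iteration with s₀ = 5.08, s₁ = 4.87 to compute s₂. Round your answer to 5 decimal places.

h(5.08) = 0.0053113, h(4.87) = -0.2469061
s₂ = 4.8700000 − (-0.2469061)·(4.8700000 − 5.0800000) / (-0.2469061 − 0.0053113) = 4.8700000 − (0.0518503)/(-0.2522173) = 5.0755778

5.07558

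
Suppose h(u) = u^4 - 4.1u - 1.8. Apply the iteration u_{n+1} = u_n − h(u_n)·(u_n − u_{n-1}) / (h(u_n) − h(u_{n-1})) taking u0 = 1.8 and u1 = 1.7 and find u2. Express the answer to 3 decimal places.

h(1.8) = 1.31760, h(1.7) = -0.41790
u2 = 1.70000 − (-0.41790)·(1.70000 − 1.80000) / (-0.41790 − 1.31760) = 1.70000 − (0.04179)/(-1.73550) = 1.72408

1.724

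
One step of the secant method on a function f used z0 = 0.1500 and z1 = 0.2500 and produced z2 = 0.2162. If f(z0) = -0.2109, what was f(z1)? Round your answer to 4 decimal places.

0.1077

The secant line through (0.1500, -0.2109) and (0.2500, f(z1)) crosses zero at z2 = 0.2162.
So (0.1500, -0.2109), (0.2500, f(z1)), (0.2162, 0) are collinear:
f(z1) = -0.2109 · (0.2500 − 0.2162) / (0.1500 − 0.2162) = -0.2109 · (0.033800)/(-0.066200) = 0.107680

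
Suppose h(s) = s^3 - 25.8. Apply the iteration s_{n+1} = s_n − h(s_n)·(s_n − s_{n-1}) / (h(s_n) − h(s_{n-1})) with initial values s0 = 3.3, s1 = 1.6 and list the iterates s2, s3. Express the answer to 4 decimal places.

2.7588, 3.0881

h(3.3) = 10.137000, h(1.6) = -21.704000
s2 = 1.600000 − (-21.704000)·(1.600000 − 3.300000) / (-21.704000 − 10.137000) = 1.600000 − (36.896800)/(-31.841000) = 2.758783
h(2.758783) = -4.803230
s3 = 2.758783 − (-4.803230)·(2.758783 − 1.600000) / (-4.803230 − (-21.704000)) = 2.758783 − (-5.565900)/(16.900770) = 3.088111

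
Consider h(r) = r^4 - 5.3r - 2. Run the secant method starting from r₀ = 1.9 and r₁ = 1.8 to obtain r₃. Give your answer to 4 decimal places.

1.8547

h(1.9) = 0.962100, h(1.8) = -1.042400
r₂ = 1.800000 − (-1.042400)·(1.800000 − 1.900000) / (-1.042400 − 0.962100) = 1.800000 − (0.104240)/(-2.004500) = 1.852003
h(1.852003) = -0.051298
r₃ = 1.852003 − (-0.051298)·(1.852003 − 1.800000) / (-0.051298 − (-1.042400)) = 1.852003 − (-0.002668)/(0.991102) = 1.854695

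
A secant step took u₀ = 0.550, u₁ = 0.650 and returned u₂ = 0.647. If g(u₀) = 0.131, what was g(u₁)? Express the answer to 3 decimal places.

-0.004

The secant line through (0.550, 0.131) and (0.650, g(u₁)) crosses zero at u₂ = 0.647.
So (0.550, 0.131), (0.650, g(u₁)), (0.647, 0) are collinear:
g(u₁) = 0.131 · (0.650 − 0.647) / (0.550 − 0.647) = 0.131 · (0.00300)/(-0.09700) = -0.00405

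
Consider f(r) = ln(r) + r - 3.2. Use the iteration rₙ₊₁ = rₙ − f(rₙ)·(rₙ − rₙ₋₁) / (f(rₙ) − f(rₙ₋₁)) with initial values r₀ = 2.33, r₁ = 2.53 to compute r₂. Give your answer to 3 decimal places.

f(2.33) = -0.02413, f(2.53) = 0.25822
r₂ = 2.53000 − 0.25822·(2.53000 − 2.33000) / (0.25822 − (-0.02413)) = 2.53000 − (0.05164)/(0.28235) = 2.34709

2.347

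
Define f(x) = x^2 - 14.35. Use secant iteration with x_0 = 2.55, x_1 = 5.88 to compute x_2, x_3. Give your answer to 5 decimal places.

3.48090, 3.71948

f(2.55) = -7.8475000, f(5.88) = 20.2244000
x_2 = 5.8800000 − 20.2244000·(5.8800000 − 2.5500000) / (20.2244000 − (-7.8475000)) = 5.8800000 − (67.3472520)/(28.0719000) = 3.4809015
f(3.4809015) = -2.2333245
x_3 = 3.4809015 − (-2.2333245)·(3.4809015 − 5.8800000) / (-2.2333245 − 20.2244000) = 3.4809015 − (5.3579653)/(-22.4577245) = 3.7194816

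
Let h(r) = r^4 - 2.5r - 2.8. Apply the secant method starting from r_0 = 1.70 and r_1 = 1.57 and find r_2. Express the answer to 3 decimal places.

1.613

h(1.70) = 1.30210, h(1.57) = -0.64927
r_2 = 1.57000 − (-0.64927)·(1.57000 − 1.70000) / (-0.64927 − 1.30210) = 1.57000 − (0.08440)/(-1.95137) = 1.61325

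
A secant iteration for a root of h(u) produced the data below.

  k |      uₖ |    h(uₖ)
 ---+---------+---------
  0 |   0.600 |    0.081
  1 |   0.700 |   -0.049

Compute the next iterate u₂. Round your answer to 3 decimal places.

0.662

u₂ = 0.700 − (-0.049)·(0.700 − 0.600) / (-0.049 − 0.081)
   = 0.700 − (-0.00490)/(-0.13000) = 0.66231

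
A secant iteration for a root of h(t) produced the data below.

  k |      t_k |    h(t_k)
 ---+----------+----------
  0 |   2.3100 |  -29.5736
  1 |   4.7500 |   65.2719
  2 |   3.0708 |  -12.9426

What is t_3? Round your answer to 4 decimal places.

3.3487

t_3 = 3.0708 − (-12.9426)·(3.0708 − 4.7500) / (-12.9426 − 65.2719)
   = 3.0708 − (21.733214)/(-78.214500) = 3.348667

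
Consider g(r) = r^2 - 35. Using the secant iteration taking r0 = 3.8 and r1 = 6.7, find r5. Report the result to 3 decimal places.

5.916

g(3.8) = -20.56000, g(6.7) = 9.89000
r2 = 6.70000 − 9.89000·(6.70000 − 3.80000) / (9.89000 − (-20.56000)) = 6.70000 − (28.68100)/(30.45000) = 5.75810
g(5.75810) = -1.84434
r3 = 5.75810 − (-1.84434)·(5.75810 − 6.70000) / (-1.84434 − 9.89000) = 5.75810 − (1.73719)/(-11.73434) = 5.90614
g(5.90614) = -0.11753
r4 = 5.90614 − (-0.11753)·(5.90614 − 5.75810) / (-0.11753 − (-1.84434)) = 5.90614 − (-0.01740)/(1.72681) = 5.91621
g(5.91621) = 0.00159
r5 = 5.91621 − 0.00159·(5.91621 − 5.90614) / (0.00159 − (-0.11753)) = 5.91621 − (0.00002)/(0.11912) = 5.91608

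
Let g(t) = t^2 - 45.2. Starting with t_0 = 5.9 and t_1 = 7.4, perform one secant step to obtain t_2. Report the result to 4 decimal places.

g(5.9) = -10.390000, g(7.4) = 9.560000
t_2 = 7.400000 − 9.560000·(7.400000 − 5.900000) / (9.560000 − (-10.390000)) = 7.400000 − (14.340000)/(19.950000) = 6.681203

6.6812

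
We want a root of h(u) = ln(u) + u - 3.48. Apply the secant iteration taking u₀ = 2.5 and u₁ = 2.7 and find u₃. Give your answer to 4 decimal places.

h(2.5) = -0.063709, h(2.7) = 0.213252
u₂ = 2.700000 − 0.213252·(2.700000 − 2.500000) / (0.213252 − (-0.063709)) = 2.700000 − (0.042650)/(0.276961) = 2.546006
h(2.546006) = 0.000532
u₃ = 2.546006 − 0.000532·(2.546006 − 2.700000) / (0.000532 − 0.213252) = 2.546006 − (-0.000082)/(-0.212720) = 2.545621

2.5456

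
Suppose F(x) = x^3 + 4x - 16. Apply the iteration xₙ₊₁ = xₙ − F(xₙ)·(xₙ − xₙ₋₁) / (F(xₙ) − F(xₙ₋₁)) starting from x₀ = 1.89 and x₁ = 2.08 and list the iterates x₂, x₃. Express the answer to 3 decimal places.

F(1.89) = -1.68873, F(2.08) = 1.31891
x₂ = 2.08000 − 1.31891·(2.08000 − 1.89000) / (1.31891 − (-1.68873)) = 2.08000 − (0.25059)/(3.00764) = 1.99668
F(1.99668) = -0.05304
x₃ = 1.99668 − (-0.05304)·(1.99668 − 2.08000) / (-0.05304 − 1.31891) = 1.99668 − (0.00442)/(-1.37195) = 1.99990

1.997, 2.000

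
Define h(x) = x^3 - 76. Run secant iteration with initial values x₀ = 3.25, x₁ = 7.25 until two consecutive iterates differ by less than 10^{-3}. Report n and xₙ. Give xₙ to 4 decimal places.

h(3.25) = -41.671875, h(7.25) = 305.078125
x₂ = 7.250000 − 305.078125·(4.000000)/(346.750000) = 3.730714;  |Δ| = 3.519286
h(3.730714) = -24.075085
x₃ = 3.730714 − (-24.075085)·(-3.519286)/(-329.153210) = 3.988123;  |Δ| = 0.257409
h(3.988123) = -12.568399
x₄ = 3.988123 − (-12.568399)·(0.257409)/(11.506687) = 4.269283;  |Δ| = 0.281160
h(4.269283) = 1.815294
x₅ = 4.269283 − 1.815294·(0.281160)/(14.383693) = 4.233800;  |Δ| = 0.035484
h(4.233800) = -0.108893
x₆ = 4.233800 − (-0.108893)·(-0.035484)/(-1.924187) = 4.235808;  |Δ| = 0.002008
h(4.235808) = -0.000856
x₇ = 4.235808 − (-0.000856)·(0.002008)/(0.108036) = 4.235824;  |Δ| = 0.000016
|x₇ − x₆| = 0.000016 < 10^{-3}

n = 7, xₙ = 4.2358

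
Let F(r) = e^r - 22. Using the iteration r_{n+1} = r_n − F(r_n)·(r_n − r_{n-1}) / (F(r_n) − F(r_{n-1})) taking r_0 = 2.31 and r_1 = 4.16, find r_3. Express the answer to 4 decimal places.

F(2.31) = -11.925575, F(4.16) = 42.071523
r_2 = 4.160000 − 42.071523·(4.160000 − 2.310000) / (42.071523 − (-11.925575)) = 4.160000 − (77.832317)/(53.997098) = 2.718583
F(2.718583) = -6.841168
r_3 = 2.718583 − (-6.841168)·(2.718583 − 4.160000) / (-6.841168 − 42.071523) = 2.718583 − (9.860973)/(-48.912691) = 2.920187

2.9202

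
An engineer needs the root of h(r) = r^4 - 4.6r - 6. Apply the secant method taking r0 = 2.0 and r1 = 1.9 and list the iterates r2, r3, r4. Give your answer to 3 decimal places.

1.968, 1.970, 1.970

h(2.0) = 0.80000, h(1.9) = -1.70790
r2 = 1.90000 − (-1.70790)·(1.90000 − 2.00000) / (-1.70790 − 0.80000) = 1.90000 − (0.17079)/(-2.50790) = 1.96810
h(1.96810) = -0.04988
r3 = 1.96810 − (-0.04988)·(1.96810 − 1.90000) / (-0.04988 − (-1.70790)) = 1.96810 − (-0.00340)/(1.65802) = 1.97015
h(1.97015) = 0.00327
r4 = 1.97015 − 0.00327·(1.97015 − 1.96810) / (0.00327 − (-0.04988)) = 1.97015 − (0.00001)/(0.05314) = 1.97002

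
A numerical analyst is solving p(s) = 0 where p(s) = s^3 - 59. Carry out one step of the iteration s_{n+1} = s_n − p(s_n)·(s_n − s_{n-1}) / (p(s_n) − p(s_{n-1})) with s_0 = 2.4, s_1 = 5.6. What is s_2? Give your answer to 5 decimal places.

3.29351

p(2.4) = -45.1760000, p(5.6) = 116.6160000
s_2 = 5.6000000 − 116.6160000·(5.6000000 − 2.4000000) / (116.6160000 − (-45.1760000)) = 5.6000000 − (373.1712000)/(161.7920000) = 3.2935127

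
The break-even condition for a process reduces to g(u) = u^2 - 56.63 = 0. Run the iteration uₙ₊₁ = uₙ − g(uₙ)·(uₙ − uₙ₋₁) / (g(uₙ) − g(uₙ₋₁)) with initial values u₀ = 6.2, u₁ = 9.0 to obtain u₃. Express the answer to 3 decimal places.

g(6.2) = -18.19000, g(9.0) = 24.37000
u₂ = 9.00000 − 24.37000·(9.00000 − 6.20000) / (24.37000 − (-18.19000)) = 9.00000 − (68.23600)/(42.56000) = 7.39671
g(7.39671) = -1.91867
u₃ = 7.39671 − (-1.91867)·(7.39671 − 9.00000) / (-1.91867 − 24.37000) = 7.39671 − (3.07619)/(-26.28867) = 7.51373

7.514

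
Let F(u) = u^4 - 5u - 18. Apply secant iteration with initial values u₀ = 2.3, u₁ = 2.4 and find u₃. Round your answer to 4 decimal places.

2.3338

F(2.3) = -1.515900, F(2.4) = 3.177600
u₂ = 2.400000 − 3.177600·(2.400000 − 2.300000) / (3.177600 − (-1.515900)) = 2.400000 − (0.317760)/(4.693500) = 2.332298
F(2.332298) = -0.072096
u₃ = 2.332298 − (-0.072096)·(2.332298 − 2.400000) / (-0.072096 − 3.177600) = 2.332298 − (0.004881)/(-3.249696) = 2.333800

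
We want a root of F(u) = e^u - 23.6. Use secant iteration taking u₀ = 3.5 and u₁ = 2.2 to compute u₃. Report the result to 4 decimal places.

3.2623

F(3.5) = 9.515452, F(2.2) = -14.574987
u₂ = 2.200000 − (-14.574987)·(2.200000 − 3.500000) / (-14.574987 − 9.515452) = 2.200000 − (18.947482)/(-24.090438) = 2.986515
F(2.986515) = -3.783506
u₃ = 2.986515 − (-3.783506)·(2.986515 − 2.200000) / (-3.783506 − (-14.574987)) = 2.986515 − (-2.975783)/(10.791481) = 3.262268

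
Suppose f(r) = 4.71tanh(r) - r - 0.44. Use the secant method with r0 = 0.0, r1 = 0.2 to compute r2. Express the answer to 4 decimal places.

f(0.0) = -0.440000, f(0.2) = 0.289638
r2 = 0.200000 − 0.289638·(0.200000 − 0.000000) / (0.289638 − (-0.440000)) = 0.200000 − (0.057928)/(0.729638) = 0.120608

0.1206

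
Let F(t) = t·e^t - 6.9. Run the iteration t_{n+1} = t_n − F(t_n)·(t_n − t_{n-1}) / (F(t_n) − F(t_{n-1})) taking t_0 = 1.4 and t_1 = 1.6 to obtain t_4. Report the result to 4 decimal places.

F(1.4) = -1.222720, F(1.6) = 1.024852
t_2 = 1.600000 − 1.024852·(1.600000 − 1.400000) / (1.024852 − (-1.222720)) = 1.600000 − (0.204970)/(2.247572) = 1.508804
F(1.508804) = -0.078218
t_3 = 1.508804 − (-0.078218)·(1.508804 − 1.600000) / (-0.078218 − 1.024852) = 1.508804 − (0.007133)/(-1.103070) = 1.515270
F(1.515270) = -0.004533
t_4 = 1.515270 − (-0.004533)·(1.515270 − 1.508804) / (-0.004533 − (-0.078218)) = 1.515270 − (-0.000029)/(0.073685) = 1.515668

1.5157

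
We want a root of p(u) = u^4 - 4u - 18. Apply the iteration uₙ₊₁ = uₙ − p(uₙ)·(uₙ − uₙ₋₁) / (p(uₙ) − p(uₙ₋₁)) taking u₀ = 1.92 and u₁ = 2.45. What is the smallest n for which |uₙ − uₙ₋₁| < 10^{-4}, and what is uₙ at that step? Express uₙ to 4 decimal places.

n = 6, uₙ = 2.2822

p(1.92) = -12.090455, p(2.45) = 8.230006
u₂ = 2.450000 − 8.230006·(0.530000)/(20.320461) = 2.235344;  |Δ| = 0.214656
p(2.235344) = -1.973726
u₃ = 2.235344 − (-1.973726)·(-0.214656)/(-10.203733) = 2.276866;  |Δ| = 0.041521
p(2.276866) = -0.232397
u₄ = 2.276866 − (-0.232397)·(0.041521)/(1.741329) = 2.282407;  |Δ| = 0.005541
p(2.282407) = 0.008027
u₅ = 2.282407 − 0.008027·(0.005541)/(0.240424) = 2.282222;  |Δ| = 0.000185
p(2.282222) = -0.000031
u₆ = 2.282222 − (-0.000031)·(-0.000185)/(-0.008058) = 2.282223;  |Δ| = 0.000001
|u₆ − u₅| = 0.000001 < 10^{-4}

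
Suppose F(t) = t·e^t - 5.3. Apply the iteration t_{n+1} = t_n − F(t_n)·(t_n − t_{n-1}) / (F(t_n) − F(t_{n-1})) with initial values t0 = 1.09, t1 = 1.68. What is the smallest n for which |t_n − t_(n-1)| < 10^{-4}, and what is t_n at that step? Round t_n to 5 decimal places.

F(1.09) = -2.0580413, F(1.68) = 3.7141340
t2 = 1.6800000 − 3.7141340·(0.5900000)/(5.7721753) = 1.3003617;  |Δ| = 0.3796383
F(1.3003617) = -0.5268614
t3 = 1.3003617 − (-0.5268614)·(-0.3796383)/(-4.2409954) = 1.3475244;  |Δ| = 0.0471627
F(1.3475244) = -0.1148776
t4 = 1.3475244 − (-0.1148776)·(0.0471627)/(0.4119838) = 1.3606752;  |Δ| = 0.0131508
F(1.3606752) = 0.0050344
t5 = 1.3606752 − 0.0050344·(0.0131508)/(0.1199120) = 1.3601231;  |Δ| = 0.0005521
F(1.3601231) = -0.0000453
t6 = 1.3601231 − (-0.0000453)·(-0.0005521)/(-0.0050797) = 1.3601280;  |Δ| = 0.0000049
|t6 − t5| = 0.0000049 < 10^{-4}

n = 6, t_n = 1.36013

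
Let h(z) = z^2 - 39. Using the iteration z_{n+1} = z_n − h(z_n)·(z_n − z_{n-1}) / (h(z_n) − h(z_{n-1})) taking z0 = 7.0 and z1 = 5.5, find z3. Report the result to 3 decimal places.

6.248

h(7.0) = 10.00000, h(5.5) = -8.75000
z2 = 5.50000 − (-8.75000)·(5.50000 − 7.00000) / (-8.75000 − 10.00000) = 5.50000 − (13.12500)/(-18.75000) = 6.20000
h(6.20000) = -0.56000
z3 = 6.20000 − (-0.56000)·(6.20000 − 5.50000) / (-0.56000 − (-8.75000)) = 6.20000 − (-0.39200)/(8.19000) = 6.24786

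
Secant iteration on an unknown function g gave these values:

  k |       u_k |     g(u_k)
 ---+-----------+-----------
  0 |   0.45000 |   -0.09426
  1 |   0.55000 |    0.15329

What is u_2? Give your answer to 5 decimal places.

0.48808

u_2 = 0.55000 − 0.15329·(0.55000 − 0.45000) / (0.15329 − (-0.09426))
   = 0.55000 − (0.0153290)/(0.2475500) = 0.4880772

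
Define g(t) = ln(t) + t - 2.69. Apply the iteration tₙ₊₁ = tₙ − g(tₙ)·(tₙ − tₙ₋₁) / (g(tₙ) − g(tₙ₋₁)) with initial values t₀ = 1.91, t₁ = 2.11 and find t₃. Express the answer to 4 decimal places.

1.9979

g(1.91) = -0.132897, g(2.11) = 0.166688
t₂ = 2.110000 − 0.166688·(2.110000 − 1.910000) / (0.166688 − (-0.132897)) = 2.110000 − (0.033338)/(0.299585) = 1.998721
g(1.998721) = 0.001228
t₃ = 1.998721 − 0.001228·(1.998721 − 2.110000) / (0.001228 − 0.166688) = 1.998721 − (-0.000137)/(-0.165460) = 1.997895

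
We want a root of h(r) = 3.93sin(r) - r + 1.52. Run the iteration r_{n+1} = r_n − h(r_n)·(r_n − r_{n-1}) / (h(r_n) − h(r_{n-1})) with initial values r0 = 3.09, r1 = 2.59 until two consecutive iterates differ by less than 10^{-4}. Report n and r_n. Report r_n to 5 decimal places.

h(3.09) = -1.3673308, h(2.59) = 0.9894943
r2 = 2.5900000 − 0.9894943·(-0.5000000)/(2.3568251) = 2.7999210;  |Δ| = 0.2099210
h(2.7999210) = 0.0368748
r3 = 2.7999210 − 0.0368748·(0.2099210)/(-0.9526194) = 2.8080468;  |Δ| = 0.0081258
h(2.8080468) = -0.0013826
r4 = 2.8080468 − (-0.0013826)·(0.0081258)/(-0.0382575) = 2.8077532;  |Δ| = 0.0002937
h(2.8077532) = 0.0000015
r5 = 2.8077532 − 0.0000015·(-0.0002937)/(0.0013841) = 2.8077535;  |Δ| = 0.0000003
|r5 − r4| = 0.0000003 < 10^{-4}

n = 5, r_n = 2.80775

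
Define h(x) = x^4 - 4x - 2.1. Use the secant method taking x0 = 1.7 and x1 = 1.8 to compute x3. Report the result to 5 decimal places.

h(1.7) = -0.5479000, h(1.8) = 1.1976000
x2 = 1.8000000 − 1.1976000·(1.8000000 − 1.7000000) / (1.1976000 − (-0.5479000)) = 1.8000000 − (0.1197600)/(1.7455000) = 1.7313893
h(1.7313893) = -0.0392987
x3 = 1.7313893 − (-0.0392987)·(1.7313893 − 1.8000000) / (-0.0392987 − 1.1976000) = 1.7313893 − (0.0026963)/(-1.2368987) = 1.7335692

1.73357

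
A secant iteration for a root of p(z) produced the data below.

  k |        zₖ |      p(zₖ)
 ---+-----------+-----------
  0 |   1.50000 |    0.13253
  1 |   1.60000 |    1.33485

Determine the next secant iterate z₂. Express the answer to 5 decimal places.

z₂ = 1.60000 − 1.33485·(1.60000 − 1.50000) / (1.33485 − 0.13253)
   = 1.60000 − (0.1334850)/(1.2023200) = 1.4889771

1.48898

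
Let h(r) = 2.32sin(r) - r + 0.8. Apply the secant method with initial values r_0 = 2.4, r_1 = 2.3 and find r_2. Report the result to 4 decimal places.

2.3875

h(2.4) = -0.032925, h(2.3) = 0.230036
r_2 = 2.300000 − 0.230036·(2.300000 − 2.400000) / (0.230036 − (-0.032925)) = 2.300000 − (-0.023004)/(0.262962) = 2.387479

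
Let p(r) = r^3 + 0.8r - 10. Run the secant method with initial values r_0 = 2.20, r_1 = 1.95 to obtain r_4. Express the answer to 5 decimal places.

p(2.20) = 2.4080000, p(1.95) = -1.0251250
r_2 = 1.9500000 − (-1.0251250)·(1.9500000 − 2.2000000) / (-1.0251250 − 2.4080000) = 1.9500000 − (0.2562813)/(-3.4331250) = 2.0246496
p(2.0246496) = -0.0808251
r_3 = 2.0246496 − (-0.0808251)·(2.0246496 − 1.9500000) / (-0.0808251 − (-1.0251250)) = 2.0246496 − (-0.0060336)/(0.9442999) = 2.0310390
p(2.0310390) = 0.0031097
r_4 = 2.0310390 − 0.0031097·(2.0310390 − 2.0246496) / (0.0031097 − (-0.0808251)) = 2.0310390 − (0.0000199)/(0.0839348) = 2.0308023

2.03080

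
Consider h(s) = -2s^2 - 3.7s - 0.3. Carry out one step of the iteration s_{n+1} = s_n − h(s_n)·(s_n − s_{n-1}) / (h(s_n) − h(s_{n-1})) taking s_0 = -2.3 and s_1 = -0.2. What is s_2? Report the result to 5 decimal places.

-0.47692

h(-2.3) = -2.3700000, h(-0.2) = 0.3600000
s_2 = -0.2000000 − 0.3600000·(-0.2000000 − (-2.3000000)) / (0.3600000 − (-2.3700000)) = -0.2000000 − (0.7560000)/(2.7300000) = -0.4769231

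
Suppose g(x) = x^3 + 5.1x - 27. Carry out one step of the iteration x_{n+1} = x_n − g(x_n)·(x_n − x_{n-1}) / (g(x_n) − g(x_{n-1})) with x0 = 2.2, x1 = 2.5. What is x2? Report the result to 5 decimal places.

g(2.2) = -5.1320000, g(2.5) = 1.3750000
x2 = 2.5000000 − 1.3750000·(2.5000000 − 2.2000000) / (1.3750000 − (-5.1320000)) = 2.5000000 − (0.4125000)/(6.5070000) = 2.4366067

2.43661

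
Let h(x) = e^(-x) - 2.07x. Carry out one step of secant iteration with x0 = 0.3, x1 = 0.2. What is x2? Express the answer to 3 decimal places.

0.342

h(0.3) = 0.11982, h(0.2) = 0.40473
x2 = 0.20000 − 0.40473·(0.20000 − 0.30000) / (0.40473 − 0.11982) = 0.20000 − (-0.04047)/(0.28491) = 0.34205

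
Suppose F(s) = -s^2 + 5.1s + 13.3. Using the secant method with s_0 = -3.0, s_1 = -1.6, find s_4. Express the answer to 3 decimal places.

F(-3.0) = -11.00000, F(-1.6) = 2.58000
s_2 = -1.60000 − 2.58000·(-1.60000 − (-3.00000)) / (2.58000 − (-11.00000)) = -1.60000 − (3.61200)/(13.58000) = -1.86598
F(-1.86598) = 0.30163
s_3 = -1.86598 − 0.30163·(-1.86598 − (-1.60000)) / (0.30163 − 2.58000) = -1.86598 − (-0.08023)/(-2.27837) = -1.90119
F(-1.90119) = -0.01061
s_4 = -1.90119 − (-0.01061)·(-1.90119 − (-1.86598)) / (-0.01061 − 0.30163) = -1.90119 − (0.00037)/(-0.31223) = -1.90000

-1.900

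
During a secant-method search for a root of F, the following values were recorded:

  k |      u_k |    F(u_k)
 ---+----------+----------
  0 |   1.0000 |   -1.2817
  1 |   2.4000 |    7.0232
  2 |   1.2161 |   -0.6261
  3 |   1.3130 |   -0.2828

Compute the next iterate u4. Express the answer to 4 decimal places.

u4 = 1.3130 − (-0.2828)·(1.3130 − 1.2161) / (-0.2828 − (-0.6261))
   = 1.3130 − (-0.027403)/(0.343300) = 1.392823

1.3928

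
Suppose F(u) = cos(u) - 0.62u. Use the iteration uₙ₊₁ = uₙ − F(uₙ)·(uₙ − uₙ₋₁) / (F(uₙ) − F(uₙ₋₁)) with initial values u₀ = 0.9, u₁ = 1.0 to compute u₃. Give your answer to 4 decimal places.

F(0.9) = 0.063610, F(1.0) = -0.079698
u₂ = 1.000000 − (-0.079698)·(1.000000 − 0.900000) / (-0.079698 − 0.063610) = 1.000000 − (-0.007970)/(-0.143308) = 0.944387
F(0.944387) = 0.000720
u₃ = 0.944387 − 0.000720·(0.944387 − 1.000000) / (0.000720 − (-0.079698)) = 0.944387 − (-0.000040)/(0.080417) = 0.944885

0.9449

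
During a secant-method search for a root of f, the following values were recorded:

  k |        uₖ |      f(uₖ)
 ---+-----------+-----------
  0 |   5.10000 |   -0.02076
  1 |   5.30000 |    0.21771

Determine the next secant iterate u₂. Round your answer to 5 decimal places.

5.11741

u₂ = 5.30000 − 0.21771·(5.30000 − 5.10000) / (0.21771 − (-0.02076))
   = 5.30000 − (0.0435420)/(0.2384700) = 5.1174110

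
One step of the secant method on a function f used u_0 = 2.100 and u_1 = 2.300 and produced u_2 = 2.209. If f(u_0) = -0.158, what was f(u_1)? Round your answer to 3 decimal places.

The secant line through (2.100, -0.158) and (2.300, f(u_1)) crosses zero at u_2 = 2.209.
So (2.100, -0.158), (2.300, f(u_1)), (2.209, 0) are collinear:
f(u_1) = -0.158 · (2.300 − 2.209) / (2.100 − 2.209) = -0.158 · (0.09100)/(-0.10900) = 0.13191

0.132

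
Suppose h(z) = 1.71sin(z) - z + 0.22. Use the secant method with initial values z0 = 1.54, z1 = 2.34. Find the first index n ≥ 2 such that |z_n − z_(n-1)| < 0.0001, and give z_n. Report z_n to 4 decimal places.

h(1.54) = 0.389189, h(2.34) = -0.891425
z2 = 2.340000 − (-0.891425)·(0.800000)/(-1.280614) = 1.783127;  |Δ| = 0.556873
h(1.783127) = 0.108471
z3 = 1.783127 − 0.108471·(-0.556873)/(0.999896) = 1.843538;  |Δ| = 0.060411
h(1.843538) = 0.023254
z4 = 1.843538 − 0.023254·(0.060411)/(-0.085217) = 1.860023;  |Δ| = 0.016485
h(1.860023) = -0.001048
z5 = 1.860023 − (-0.001048)·(0.016485)/(-0.024302) = 1.859312;  |Δ| = 0.000711
h(1.859312) = 0.000009
z6 = 1.859312 − 0.000009·(-0.000711)/(0.001057) = 1.859318;  |Δ| = 0.000006
|z6 − z5| = 0.000006 < 0.0001

n = 6, z_n = 1.8593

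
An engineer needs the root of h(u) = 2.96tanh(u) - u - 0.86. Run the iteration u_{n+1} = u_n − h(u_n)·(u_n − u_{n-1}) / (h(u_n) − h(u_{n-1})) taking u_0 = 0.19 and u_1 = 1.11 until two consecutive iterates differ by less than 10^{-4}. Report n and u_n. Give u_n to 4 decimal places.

h(0.19) = -0.494271, h(1.11) = 0.410025
u_2 = 1.110000 − 0.410025·(0.920000)/(0.904296) = 0.692855;  |Δ| = 0.417145
h(0.692855) = 0.222591
u_3 = 0.692855 − 0.222591·(-0.417145)/(-0.187433) = 0.197464;  |Δ| = 0.495391
h(0.197464) = -0.480451
u_4 = 0.197464 − (-0.480451)·(-0.495391)/(-0.703042) = 0.536008;  |Δ| = 0.338545
h(0.536008) = 0.054275
u_5 = 0.536008 − 0.054275·(0.338545)/(0.534726) = 0.501646;  |Δ| = 0.034362
h(0.501646) = 0.010050
u_6 = 0.501646 − 0.010050·(-0.034362)/(-0.044225) = 0.493838;  |Δ| = 0.007808
h(0.493838) = -0.000357
u_7 = 0.493838 − (-0.000357)·(-0.007808)/(-0.010407) = 0.494105;  |Δ| = 0.000268
h(0.494105) = 0.000002
u_8 = 0.494105 − 0.000002·(0.000268)/(0.000359) = 0.494104;  |Δ| = 0.000002
|u_8 − u_7| = 0.000002 < 10^{-4}

n = 8, u_n = 0.4941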